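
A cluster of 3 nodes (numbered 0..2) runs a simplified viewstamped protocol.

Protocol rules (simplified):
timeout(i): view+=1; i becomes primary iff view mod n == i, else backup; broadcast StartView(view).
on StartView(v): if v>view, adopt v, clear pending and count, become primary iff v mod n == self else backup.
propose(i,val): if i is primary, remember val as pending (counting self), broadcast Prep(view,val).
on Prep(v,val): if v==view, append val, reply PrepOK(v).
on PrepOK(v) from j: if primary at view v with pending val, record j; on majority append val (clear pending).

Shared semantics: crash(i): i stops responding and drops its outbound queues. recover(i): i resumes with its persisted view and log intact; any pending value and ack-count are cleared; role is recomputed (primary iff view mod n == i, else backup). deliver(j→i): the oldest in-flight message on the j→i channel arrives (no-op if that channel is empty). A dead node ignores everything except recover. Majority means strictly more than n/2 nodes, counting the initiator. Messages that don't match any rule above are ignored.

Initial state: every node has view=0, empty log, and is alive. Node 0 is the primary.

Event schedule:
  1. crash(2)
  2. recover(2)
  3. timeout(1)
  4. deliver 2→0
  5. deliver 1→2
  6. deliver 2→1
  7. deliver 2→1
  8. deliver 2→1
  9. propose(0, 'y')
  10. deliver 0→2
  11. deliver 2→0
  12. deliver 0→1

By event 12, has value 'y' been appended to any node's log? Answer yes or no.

1. crash(2):  <2:✗back v0 ->
2. recover(2):  <2:back v0 ->
3. timeout(1):  <1:prim v1 ->
4. deliver 2→0:  nop
5. deliver 1→2:  <2:back v1 ->
6. deliver 2→1:  nop
7. deliver 2→1:  nop
8. deliver 2→1:  nop
9. propose(0,'y'):  nop
10. deliver 0→2:  nop
11. deliver 2→0:  nop
12. deliver 0→1:  nop

no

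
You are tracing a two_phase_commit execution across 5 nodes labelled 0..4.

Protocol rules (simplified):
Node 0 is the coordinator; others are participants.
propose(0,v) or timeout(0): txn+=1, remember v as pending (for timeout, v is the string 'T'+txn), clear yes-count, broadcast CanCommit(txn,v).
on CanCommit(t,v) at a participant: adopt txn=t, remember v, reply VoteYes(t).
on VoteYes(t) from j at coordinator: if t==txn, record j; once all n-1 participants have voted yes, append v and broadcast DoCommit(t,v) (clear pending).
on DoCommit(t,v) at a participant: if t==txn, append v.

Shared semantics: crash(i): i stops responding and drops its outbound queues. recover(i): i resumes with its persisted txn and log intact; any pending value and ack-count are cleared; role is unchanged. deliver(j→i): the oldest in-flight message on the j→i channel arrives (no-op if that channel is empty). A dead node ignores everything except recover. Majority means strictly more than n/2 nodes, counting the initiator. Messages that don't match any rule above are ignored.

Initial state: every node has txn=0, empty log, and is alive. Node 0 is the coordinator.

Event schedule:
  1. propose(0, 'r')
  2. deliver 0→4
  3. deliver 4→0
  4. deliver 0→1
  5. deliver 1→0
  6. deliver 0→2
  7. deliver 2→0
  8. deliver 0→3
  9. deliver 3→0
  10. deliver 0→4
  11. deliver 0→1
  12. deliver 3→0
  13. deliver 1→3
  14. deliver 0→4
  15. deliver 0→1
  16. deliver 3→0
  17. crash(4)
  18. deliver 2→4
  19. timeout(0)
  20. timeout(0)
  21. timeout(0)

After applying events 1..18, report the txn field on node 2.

[1] propose(0,'r') → N0(coor t1 [-])
[2] deliver 0→4 → N4(part t1 [-])
[3] deliver 4→0 → ∅
[4] deliver 0→1 → N1(part t1 [-])
[5] deliver 1→0 → ∅
[6] deliver 0→2 → N2(part t1 [-])
[7] deliver 2→0 → ∅
[8] deliver 0→3 → N3(part t1 [-])
[9] deliver 3→0 → N0(coor t1 [r])
[10] deliver 0→4 → N4(part t1 [r])
[11] deliver 0→1 → N1(part t1 [r])
[12] deliver 3→0 → ∅
[13] deliver 1→3 → ∅
[14] deliver 0→4 → ∅
[15] deliver 0→1 → ∅
[16] deliver 3→0 → ∅
[17] crash(4) → N4(✗part t1 [r])
[18] deliver 2→4 → ∅

1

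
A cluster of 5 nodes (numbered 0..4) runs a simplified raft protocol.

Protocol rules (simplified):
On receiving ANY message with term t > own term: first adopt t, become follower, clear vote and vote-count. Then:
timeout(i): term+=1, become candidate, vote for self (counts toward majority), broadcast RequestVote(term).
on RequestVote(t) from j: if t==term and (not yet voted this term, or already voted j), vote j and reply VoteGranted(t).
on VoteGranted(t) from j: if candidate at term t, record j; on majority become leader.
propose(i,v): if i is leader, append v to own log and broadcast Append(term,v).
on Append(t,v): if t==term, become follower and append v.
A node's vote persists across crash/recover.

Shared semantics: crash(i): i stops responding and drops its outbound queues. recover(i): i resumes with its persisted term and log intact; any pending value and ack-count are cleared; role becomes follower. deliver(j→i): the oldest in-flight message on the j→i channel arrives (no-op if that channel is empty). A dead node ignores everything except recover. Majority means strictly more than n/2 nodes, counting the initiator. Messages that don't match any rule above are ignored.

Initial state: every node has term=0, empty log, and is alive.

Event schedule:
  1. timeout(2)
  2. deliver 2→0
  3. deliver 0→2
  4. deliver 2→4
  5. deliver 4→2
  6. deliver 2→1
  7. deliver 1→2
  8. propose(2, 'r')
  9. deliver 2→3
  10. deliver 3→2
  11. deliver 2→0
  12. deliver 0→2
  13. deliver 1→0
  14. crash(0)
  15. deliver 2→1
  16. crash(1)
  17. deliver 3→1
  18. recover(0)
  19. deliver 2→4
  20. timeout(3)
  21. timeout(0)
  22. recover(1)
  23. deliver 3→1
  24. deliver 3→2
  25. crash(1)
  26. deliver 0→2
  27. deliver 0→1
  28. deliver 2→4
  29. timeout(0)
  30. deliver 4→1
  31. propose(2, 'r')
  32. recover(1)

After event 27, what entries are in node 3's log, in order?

empty

[1] timeout(2) → N2(cand t1 [-])
[2] deliver 2→0 → N0(foll t1 [-])
[3] deliver 0→2 → ∅
[4] deliver 2→4 → N4(foll t1 [-])
[5] deliver 4→2 → N2(lead t1 [-])
[6] deliver 2→1 → N1(foll t1 [-])
[7] deliver 1→2 → ∅
[8] propose(2,'r') → N2(lead t1 [r])
[9] deliver 2→3 → N3(foll t1 [-])
[10] deliver 3→2 → ∅
[11] deliver 2→0 → N0(foll t1 [r])
[12] deliver 0→2 → ∅
[13] deliver 1→0 → ∅
[14] crash(0) → N0(✗foll t1 [r])
[15] deliver 2→1 → N1(foll t1 [r])
[16] crash(1) → N1(✗foll t1 [r])
[17] deliver 3→1 → ∅
[18] recover(0) → N0(foll t1 [r])
[19] deliver 2→4 → N4(foll t1 [r])
[20] timeout(3) → N3(cand t2 [-])
[21] timeout(0) → N0(cand t2 [r])
[22] recover(1) → N1(foll t1 [r])
[23] deliver 3→1 → N1(foll t2 [r])
[24] deliver 3→2 → N2(foll t2 [r])
[25] crash(1) → N1(✗foll t2 [r])
[26] deliver 0→2 → ∅
[27] deliver 0→1 → ∅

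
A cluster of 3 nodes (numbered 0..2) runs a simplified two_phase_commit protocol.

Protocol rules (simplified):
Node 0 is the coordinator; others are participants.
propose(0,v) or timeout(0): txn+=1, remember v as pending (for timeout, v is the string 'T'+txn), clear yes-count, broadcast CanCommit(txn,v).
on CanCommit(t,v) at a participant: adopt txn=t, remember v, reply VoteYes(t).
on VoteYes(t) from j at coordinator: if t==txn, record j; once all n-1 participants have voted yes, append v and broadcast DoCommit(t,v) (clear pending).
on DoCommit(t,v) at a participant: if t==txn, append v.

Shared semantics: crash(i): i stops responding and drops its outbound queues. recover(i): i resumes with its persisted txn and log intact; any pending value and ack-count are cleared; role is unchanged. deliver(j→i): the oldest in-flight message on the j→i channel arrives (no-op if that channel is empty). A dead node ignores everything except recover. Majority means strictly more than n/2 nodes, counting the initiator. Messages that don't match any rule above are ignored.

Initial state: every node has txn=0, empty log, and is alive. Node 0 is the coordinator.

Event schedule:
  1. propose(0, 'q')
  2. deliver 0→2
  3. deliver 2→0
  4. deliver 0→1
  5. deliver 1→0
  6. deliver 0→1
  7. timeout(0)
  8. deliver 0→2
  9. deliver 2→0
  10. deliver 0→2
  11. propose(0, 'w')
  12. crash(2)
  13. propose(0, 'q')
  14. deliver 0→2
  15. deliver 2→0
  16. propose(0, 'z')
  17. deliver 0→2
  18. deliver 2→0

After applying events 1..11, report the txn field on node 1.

[1] propose(0,'q') → N0(coor t1 [-])
[2] deliver 0→2 → N2(part t1 [-])
[3] deliver 2→0 → ∅
[4] deliver 0→1 → N1(part t1 [-])
[5] deliver 1→0 → N0(coor t1 [q])
[6] deliver 0→1 → N1(part t1 [q])
[7] timeout(0) → N0(coor t2 [q])
[8] deliver 0→2 → N2(part t1 [q])
[9] deliver 2→0 → ∅
[10] deliver 0→2 → N2(part t2 [q])
[11] propose(0,'w') → N0(coor t3 [q])

1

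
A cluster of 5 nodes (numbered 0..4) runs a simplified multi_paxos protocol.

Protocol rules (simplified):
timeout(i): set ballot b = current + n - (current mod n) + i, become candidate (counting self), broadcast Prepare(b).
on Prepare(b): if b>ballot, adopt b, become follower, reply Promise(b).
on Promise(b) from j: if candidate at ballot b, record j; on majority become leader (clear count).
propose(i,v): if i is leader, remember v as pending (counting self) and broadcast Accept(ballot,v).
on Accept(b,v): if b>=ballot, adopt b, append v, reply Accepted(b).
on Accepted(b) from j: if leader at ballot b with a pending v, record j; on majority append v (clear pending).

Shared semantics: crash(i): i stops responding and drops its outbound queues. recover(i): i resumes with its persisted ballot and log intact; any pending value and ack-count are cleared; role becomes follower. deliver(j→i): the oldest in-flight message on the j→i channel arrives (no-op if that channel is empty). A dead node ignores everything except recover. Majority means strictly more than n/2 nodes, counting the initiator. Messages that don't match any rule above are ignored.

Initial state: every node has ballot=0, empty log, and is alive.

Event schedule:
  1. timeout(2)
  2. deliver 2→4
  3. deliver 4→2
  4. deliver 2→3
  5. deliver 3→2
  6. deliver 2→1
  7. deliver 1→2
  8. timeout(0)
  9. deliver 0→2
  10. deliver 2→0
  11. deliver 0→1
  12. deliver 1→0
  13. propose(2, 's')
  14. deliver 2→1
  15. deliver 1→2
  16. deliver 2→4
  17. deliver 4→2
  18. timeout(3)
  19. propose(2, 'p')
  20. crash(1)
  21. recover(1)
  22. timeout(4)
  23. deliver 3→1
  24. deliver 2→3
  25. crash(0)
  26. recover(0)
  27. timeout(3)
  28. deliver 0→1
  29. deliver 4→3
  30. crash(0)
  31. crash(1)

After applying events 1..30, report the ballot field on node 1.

after 1 — timeout(2): n2:cand/b7/[-]
after 2 — deliver 2→4: n4:foll/b7/[-]
after 3 — deliver 4→2: ·
after 4 — deliver 2→3: n3:foll/b7/[-]
after 5 — deliver 3→2: n2:lead/b7/[-]
after 6 — deliver 2→1: n1:foll/b7/[-]
after 7 — deliver 1→2: ·
after 8 — timeout(0): n0:cand/b5/[-]
after 9 — deliver 0→2: ·
after 10 — deliver 2→0: n0:foll/b7/[-]
after 11 — deliver 0→1: ·
after 12 — deliver 1→0: ·
after 13 — propose(2,'s'): ·
after 14 — deliver 2→1: n1:foll/b7/[s]
after 15 — deliver 1→2: ·
after 16 — deliver 2→4: n4:foll/b7/[s]
after 17 — deliver 4→2: n2:lead/b7/[s]
after 18 — timeout(3): n3:cand/b13/[-]
after 19 — propose(2,'p'): ·
after 20 — crash(1): n1:✗foll/b7/[s]
after 21 — recover(1): n1:foll/b7/[s]
after 22 — timeout(4): n4:cand/b14/[s]
after 23 — deliver 3→1: n1:foll/b13/[s]
after 24 — deliver 2→3: ·
after 25 — crash(0): n0:✗foll/b7/[-]
after 26 — recover(0): n0:foll/b7/[-]
after 27 — timeout(3): n3:cand/b18/[-]
after 28 — deliver 0→1: ·
after 29 — deliver 4→3: ·
after 30 — crash(0): n0:✗foll/b7/[-]

13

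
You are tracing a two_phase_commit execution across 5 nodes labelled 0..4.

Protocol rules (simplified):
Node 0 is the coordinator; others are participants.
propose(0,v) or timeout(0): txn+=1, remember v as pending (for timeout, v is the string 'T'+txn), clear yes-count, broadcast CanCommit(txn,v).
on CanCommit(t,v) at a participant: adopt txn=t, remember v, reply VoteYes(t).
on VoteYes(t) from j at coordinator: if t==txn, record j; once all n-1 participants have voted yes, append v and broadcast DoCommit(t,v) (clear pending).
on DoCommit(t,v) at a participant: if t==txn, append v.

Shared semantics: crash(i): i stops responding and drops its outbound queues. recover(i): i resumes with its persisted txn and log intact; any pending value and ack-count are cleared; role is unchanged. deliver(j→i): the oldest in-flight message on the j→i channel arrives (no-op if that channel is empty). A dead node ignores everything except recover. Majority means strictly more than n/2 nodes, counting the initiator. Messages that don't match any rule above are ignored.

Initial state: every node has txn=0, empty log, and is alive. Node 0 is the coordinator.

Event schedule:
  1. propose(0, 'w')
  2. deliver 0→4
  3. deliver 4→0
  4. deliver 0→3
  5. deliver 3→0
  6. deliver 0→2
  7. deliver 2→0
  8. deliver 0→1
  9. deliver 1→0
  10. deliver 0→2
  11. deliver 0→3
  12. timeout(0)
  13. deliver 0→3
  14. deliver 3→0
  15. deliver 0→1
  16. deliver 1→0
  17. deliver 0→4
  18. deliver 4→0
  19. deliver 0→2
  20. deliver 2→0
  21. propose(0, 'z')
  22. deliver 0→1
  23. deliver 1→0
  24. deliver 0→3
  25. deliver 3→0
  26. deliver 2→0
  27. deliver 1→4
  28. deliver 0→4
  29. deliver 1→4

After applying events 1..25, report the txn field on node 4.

1

step 1 propose(0,'w'): 0={coor,t=1,log=-}
step 2 deliver 0→4: 4={part,t=1,log=-}
step 3 deliver 4→0: —
step 4 deliver 0→3: 3={part,t=1,log=-}
step 5 deliver 3→0: —
step 6 deliver 0→2: 2={part,t=1,log=-}
step 7 deliver 2→0: —
step 8 deliver 0→1: 1={part,t=1,log=-}
step 9 deliver 1→0: 0={coor,t=1,log=w}
step 10 deliver 0→2: 2={part,t=1,log=w}
step 11 deliver 0→3: 3={part,t=1,log=w}
step 12 timeout(0): 0={coor,t=2,log=w}
step 13 deliver 0→3: 3={part,t=2,log=w}
step 14 deliver 3→0: —
step 15 deliver 0→1: 1={part,t=1,log=w}
step 16 deliver 1→0: —
step 17 deliver 0→4: 4={part,t=1,log=w}
step 18 deliver 4→0: —
step 19 deliver 0→2: 2={part,t=2,log=w}
step 20 deliver 2→0: —
step 21 propose(0,'z'): 0={coor,t=3,log=w}
step 22 deliver 0→1: 1={part,t=2,log=w}
step 23 deliver 1→0: —
step 24 deliver 0→3: 3={part,t=3,log=w}
step 25 deliver 3→0: —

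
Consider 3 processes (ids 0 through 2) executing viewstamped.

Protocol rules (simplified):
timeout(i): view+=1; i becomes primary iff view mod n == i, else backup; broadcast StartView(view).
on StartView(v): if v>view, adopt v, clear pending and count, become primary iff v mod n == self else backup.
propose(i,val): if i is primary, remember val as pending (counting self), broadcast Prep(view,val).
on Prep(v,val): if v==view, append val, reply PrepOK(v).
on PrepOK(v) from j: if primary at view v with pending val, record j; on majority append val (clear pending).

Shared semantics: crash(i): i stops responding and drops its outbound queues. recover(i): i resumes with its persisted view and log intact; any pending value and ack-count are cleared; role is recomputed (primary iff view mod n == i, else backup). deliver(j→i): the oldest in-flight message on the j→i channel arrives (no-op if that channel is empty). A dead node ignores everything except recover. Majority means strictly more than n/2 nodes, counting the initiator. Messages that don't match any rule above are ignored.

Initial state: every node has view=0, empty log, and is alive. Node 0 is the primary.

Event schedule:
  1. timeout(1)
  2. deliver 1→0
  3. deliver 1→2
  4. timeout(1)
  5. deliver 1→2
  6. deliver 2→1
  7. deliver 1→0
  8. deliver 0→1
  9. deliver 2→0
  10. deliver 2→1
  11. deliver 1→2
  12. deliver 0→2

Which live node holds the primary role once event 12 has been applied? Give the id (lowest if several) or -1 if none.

2

after 1 — timeout(1): n1:prim/v1/[-]
after 2 — deliver 1→0: n0:back/v1/[-]
after 3 — deliver 1→2: n2:back/v1/[-]
after 4 — timeout(1): n1:back/v2/[-]
after 5 — deliver 1→2: n2:prim/v2/[-]
after 6 — deliver 2→1: ·
after 7 — deliver 1→0: n0:back/v2/[-]
after 8 — deliver 0→1: ·
after 9 — deliver 2→0: ·
after 10 — deliver 2→1: ·
after 11 — deliver 1→2: ·
after 12 — deliver 0→2: ·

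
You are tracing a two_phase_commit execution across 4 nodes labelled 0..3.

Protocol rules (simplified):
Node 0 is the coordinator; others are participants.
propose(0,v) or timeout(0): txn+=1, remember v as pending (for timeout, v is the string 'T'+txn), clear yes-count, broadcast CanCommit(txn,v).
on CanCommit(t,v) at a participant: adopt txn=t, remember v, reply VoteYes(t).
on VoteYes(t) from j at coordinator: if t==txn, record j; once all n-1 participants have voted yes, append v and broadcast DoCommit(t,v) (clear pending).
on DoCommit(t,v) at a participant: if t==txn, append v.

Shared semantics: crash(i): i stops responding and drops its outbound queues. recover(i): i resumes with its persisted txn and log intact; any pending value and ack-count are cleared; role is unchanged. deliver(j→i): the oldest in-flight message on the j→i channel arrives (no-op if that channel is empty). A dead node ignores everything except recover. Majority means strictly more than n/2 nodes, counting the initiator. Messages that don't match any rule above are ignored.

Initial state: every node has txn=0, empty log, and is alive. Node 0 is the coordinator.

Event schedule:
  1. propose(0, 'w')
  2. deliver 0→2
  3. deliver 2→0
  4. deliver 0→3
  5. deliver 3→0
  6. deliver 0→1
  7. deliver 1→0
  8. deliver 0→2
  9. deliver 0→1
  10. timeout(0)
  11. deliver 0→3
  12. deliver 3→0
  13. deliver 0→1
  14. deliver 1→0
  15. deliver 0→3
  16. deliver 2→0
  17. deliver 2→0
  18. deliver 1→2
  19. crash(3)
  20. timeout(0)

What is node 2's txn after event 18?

[1] propose(0,'w') → N0(coor t1 [-])
[2] deliver 0→2 → N2(part t1 [-])
[3] deliver 2→0 → ∅
[4] deliver 0→3 → N3(part t1 [-])
[5] deliver 3→0 → ∅
[6] deliver 0→1 → N1(part t1 [-])
[7] deliver 1→0 → N0(coor t1 [w])
[8] deliver 0→2 → N2(part t1 [w])
[9] deliver 0→1 → N1(part t1 [w])
[10] timeout(0) → N0(coor t2 [w])
[11] deliver 0→3 → N3(part t1 [w])
[12] deliver 3→0 → ∅
[13] deliver 0→1 → N1(part t2 [w])
[14] deliver 1→0 → ∅
[15] deliver 0→3 → N3(part t2 [w])
[16] deliver 2→0 → ∅
[17] deliver 2→0 → ∅
[18] deliver 1→2 → ∅

1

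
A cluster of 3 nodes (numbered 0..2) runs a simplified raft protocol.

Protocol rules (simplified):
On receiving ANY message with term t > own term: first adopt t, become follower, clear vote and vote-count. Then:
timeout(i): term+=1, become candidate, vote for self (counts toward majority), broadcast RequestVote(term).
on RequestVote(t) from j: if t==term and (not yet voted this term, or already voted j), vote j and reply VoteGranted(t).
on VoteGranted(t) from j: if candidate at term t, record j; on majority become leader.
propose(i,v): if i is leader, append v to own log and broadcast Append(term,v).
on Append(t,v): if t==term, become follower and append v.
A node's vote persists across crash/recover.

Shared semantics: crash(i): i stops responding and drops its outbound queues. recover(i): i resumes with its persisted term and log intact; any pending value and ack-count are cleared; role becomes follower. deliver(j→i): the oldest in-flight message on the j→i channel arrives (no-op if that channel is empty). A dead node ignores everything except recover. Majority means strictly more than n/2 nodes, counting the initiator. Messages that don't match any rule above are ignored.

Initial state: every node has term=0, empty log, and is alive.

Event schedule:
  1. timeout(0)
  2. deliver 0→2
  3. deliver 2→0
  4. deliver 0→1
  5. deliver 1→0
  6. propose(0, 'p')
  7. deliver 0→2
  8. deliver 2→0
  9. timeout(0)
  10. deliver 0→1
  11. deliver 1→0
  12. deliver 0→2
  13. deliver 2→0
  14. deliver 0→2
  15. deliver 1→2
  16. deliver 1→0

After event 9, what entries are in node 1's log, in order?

e1 timeout(0): 0[cand,t=1,-]
e2 deliver 0→2: 2[foll,t=1,-]
e3 deliver 2→0: 0[lead,t=1,-]
e4 deliver 0→1: 1[foll,t=1,-]
e5 deliver 1→0: ·
e6 propose(0,'p'): 0[lead,t=1,p]
e7 deliver 0→2: 2[foll,t=1,p]
e8 deliver 2→0: ·
e9 timeout(0): 0[cand,t=2,p]

empty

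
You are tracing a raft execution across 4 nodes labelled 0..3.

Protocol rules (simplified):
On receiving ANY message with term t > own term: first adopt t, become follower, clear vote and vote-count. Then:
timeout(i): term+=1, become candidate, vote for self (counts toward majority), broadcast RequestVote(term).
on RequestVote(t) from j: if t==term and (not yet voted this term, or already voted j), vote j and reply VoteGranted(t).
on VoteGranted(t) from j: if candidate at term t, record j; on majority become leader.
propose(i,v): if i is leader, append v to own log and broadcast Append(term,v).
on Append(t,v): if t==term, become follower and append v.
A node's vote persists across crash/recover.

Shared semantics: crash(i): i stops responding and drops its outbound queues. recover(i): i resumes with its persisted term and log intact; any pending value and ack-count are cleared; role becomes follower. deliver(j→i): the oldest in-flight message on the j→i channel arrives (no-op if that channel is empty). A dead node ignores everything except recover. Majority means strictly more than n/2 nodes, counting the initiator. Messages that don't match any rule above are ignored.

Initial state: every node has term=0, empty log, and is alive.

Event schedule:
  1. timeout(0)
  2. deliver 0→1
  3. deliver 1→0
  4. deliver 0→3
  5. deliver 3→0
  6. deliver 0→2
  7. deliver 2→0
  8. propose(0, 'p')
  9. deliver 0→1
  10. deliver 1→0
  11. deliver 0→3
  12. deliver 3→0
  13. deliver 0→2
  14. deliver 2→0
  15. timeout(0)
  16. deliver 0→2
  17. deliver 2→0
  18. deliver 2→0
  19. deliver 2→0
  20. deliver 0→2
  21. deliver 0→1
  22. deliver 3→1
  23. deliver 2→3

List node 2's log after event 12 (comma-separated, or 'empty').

step 1 timeout(0): 0={cand,t=1,log=-}
step 2 deliver 0→1: 1={foll,t=1,log=-}
step 3 deliver 1→0: —
step 4 deliver 0→3: 3={foll,t=1,log=-}
step 5 deliver 3→0: 0={lead,t=1,log=-}
step 6 deliver 0→2: 2={foll,t=1,log=-}
step 7 deliver 2→0: —
step 8 propose(0,'p'): 0={lead,t=1,log=p}
step 9 deliver 0→1: 1={foll,t=1,log=p}
step 10 deliver 1→0: —
step 11 deliver 0→3: 3={foll,t=1,log=p}
step 12 deliver 3→0: —

empty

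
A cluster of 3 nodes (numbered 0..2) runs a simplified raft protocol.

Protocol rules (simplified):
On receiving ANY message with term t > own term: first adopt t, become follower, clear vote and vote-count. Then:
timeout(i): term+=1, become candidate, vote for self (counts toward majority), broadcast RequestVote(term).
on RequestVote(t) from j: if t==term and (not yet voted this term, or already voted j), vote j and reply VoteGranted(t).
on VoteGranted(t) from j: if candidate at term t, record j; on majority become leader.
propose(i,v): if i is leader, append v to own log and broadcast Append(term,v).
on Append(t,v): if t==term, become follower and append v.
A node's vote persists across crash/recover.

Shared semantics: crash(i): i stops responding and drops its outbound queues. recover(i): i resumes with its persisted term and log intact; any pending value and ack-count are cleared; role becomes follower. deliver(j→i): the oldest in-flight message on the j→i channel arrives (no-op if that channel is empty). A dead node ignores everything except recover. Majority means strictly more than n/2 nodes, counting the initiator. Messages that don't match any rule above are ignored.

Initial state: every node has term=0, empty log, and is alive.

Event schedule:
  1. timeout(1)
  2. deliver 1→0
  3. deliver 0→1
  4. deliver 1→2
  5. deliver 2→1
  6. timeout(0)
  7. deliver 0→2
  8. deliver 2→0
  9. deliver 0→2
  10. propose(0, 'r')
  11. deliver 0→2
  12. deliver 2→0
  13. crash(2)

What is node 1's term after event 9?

1

e1 timeout(1): 1[cand,t=1,-]
e2 deliver 1→0: 0[foll,t=1,-]
e3 deliver 0→1: 1[lead,t=1,-]
e4 deliver 1→2: 2[foll,t=1,-]
e5 deliver 2→1: ·
e6 timeout(0): 0[cand,t=2,-]
e7 deliver 0→2: 2[foll,t=2,-]
e8 deliver 2→0: 0[lead,t=2,-]
e9 deliver 0→2: ·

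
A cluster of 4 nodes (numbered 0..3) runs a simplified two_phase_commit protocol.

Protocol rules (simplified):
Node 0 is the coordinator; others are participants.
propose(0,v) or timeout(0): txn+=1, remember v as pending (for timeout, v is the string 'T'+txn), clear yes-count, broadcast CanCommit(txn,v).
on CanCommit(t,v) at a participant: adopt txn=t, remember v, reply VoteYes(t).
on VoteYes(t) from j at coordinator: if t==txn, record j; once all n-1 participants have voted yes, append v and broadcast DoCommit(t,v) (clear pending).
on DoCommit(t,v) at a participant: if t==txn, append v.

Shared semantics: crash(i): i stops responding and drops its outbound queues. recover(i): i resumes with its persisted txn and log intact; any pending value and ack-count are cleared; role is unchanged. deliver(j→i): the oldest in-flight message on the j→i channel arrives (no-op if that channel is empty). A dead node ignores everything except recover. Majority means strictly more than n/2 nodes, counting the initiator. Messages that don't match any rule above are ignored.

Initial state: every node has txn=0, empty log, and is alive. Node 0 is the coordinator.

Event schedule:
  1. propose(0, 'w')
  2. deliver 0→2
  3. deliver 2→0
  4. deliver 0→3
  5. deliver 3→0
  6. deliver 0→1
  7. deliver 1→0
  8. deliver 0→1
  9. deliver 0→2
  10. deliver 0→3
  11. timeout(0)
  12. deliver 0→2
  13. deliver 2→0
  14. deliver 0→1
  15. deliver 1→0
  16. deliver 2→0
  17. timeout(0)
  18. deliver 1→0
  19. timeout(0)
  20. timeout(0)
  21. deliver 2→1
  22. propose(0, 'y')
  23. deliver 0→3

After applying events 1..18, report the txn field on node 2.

step 1 propose(0,'w'): 0={coor,t=1,log=-}
step 2 deliver 0→2: 2={part,t=1,log=-}
step 3 deliver 2→0: —
step 4 deliver 0→3: 3={part,t=1,log=-}
step 5 deliver 3→0: —
step 6 deliver 0→1: 1={part,t=1,log=-}
step 7 deliver 1→0: 0={coor,t=1,log=w}
step 8 deliver 0→1: 1={part,t=1,log=w}
step 9 deliver 0→2: 2={part,t=1,log=w}
step 10 deliver 0→3: 3={part,t=1,log=w}
step 11 timeout(0): 0={coor,t=2,log=w}
step 12 deliver 0→2: 2={part,t=2,log=w}
step 13 deliver 2→0: —
step 14 deliver 0→1: 1={part,t=2,log=w}
step 15 deliver 1→0: —
step 16 deliver 2→0: —
step 17 timeout(0): 0={coor,t=3,log=w}
step 18 deliver 1→0: —

2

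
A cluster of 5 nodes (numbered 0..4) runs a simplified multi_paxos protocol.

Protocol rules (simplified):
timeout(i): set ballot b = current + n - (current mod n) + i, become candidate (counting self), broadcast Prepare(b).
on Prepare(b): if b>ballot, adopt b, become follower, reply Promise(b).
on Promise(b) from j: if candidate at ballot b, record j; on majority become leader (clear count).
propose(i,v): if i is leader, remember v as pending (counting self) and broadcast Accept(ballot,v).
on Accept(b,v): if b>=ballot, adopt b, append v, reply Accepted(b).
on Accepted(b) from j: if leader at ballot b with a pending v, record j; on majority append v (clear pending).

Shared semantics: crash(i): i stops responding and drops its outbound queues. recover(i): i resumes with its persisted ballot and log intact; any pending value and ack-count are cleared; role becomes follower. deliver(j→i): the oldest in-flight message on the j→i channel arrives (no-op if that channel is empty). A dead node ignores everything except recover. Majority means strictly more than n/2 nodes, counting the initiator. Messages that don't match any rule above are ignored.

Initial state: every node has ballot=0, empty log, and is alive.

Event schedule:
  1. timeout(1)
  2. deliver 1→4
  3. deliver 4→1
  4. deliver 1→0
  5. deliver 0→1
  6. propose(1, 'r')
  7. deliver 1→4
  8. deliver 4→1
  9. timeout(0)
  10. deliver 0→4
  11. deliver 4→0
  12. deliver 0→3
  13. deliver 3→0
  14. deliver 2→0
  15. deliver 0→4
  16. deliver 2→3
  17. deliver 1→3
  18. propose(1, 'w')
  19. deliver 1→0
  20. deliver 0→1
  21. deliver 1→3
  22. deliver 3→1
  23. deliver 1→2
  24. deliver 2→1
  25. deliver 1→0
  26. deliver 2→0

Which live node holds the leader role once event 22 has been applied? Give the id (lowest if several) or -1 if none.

1. timeout(1):  <1:cand b6 ->
2. deliver 1→4:  <4:foll b6 ->
3. deliver 4→1:  nop
4. deliver 1→0:  <0:foll b6 ->
5. deliver 0→1:  <1:lead b6 ->
6. propose(1,'r'):  nop
7. deliver 1→4:  <4:foll b6 r>
8. deliver 4→1:  nop
9. timeout(0):  <0:cand b10 ->
10. deliver 0→4:  <4:foll b10 r>
11. deliver 4→0:  nop
12. deliver 0→3:  <3:foll b10 ->
13. deliver 3→0:  <0:lead b10 ->
14. deliver 2→0:  nop
15. deliver 0→4:  nop
16. deliver 2→3:  nop
17. deliver 1→3:  nop
18. propose(1,'w'):  nop
19. deliver 1→0:  nop
20. deliver 0→1:  <1:foll b10 ->
21. deliver 1→3:  nop
22. deliver 3→1:  nop

0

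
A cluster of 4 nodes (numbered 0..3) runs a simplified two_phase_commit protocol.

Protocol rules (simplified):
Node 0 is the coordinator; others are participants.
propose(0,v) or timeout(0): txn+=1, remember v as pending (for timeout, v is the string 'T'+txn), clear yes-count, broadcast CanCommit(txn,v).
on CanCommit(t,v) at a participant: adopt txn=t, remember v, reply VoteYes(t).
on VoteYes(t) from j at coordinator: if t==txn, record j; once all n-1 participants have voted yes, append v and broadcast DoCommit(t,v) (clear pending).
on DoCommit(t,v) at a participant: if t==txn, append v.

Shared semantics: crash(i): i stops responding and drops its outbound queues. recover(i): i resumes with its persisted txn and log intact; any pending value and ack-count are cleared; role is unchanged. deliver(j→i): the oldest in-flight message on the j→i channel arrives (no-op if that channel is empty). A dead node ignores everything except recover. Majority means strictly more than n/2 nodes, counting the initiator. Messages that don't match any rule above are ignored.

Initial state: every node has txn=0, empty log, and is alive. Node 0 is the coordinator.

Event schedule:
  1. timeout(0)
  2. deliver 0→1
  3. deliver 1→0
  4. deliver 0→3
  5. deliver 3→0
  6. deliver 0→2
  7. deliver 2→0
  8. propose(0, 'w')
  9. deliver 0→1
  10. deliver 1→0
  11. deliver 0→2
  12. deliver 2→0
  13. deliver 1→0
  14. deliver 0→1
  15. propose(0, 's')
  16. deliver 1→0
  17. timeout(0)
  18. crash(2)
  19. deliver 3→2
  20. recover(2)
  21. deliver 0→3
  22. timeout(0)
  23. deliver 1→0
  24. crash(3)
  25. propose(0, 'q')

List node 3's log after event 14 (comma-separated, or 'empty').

1. timeout(0):  <0:coor t1 ->
2. deliver 0→1:  <1:part t1 ->
3. deliver 1→0:  nop
4. deliver 0→3:  <3:part t1 ->
5. deliver 3→0:  nop
6. deliver 0→2:  <2:part t1 ->
7. deliver 2→0:  <0:coor t1 T1>
8. propose(0,'w'):  <0:coor t2 T1>
9. deliver 0→1:  <1:part t1 T1>
10. deliver 1→0:  nop
11. deliver 0→2:  <2:part t1 T1>
12. deliver 2→0:  nop
13. deliver 1→0:  nop
14. deliver 0→1:  <1:part t2 T1>

empty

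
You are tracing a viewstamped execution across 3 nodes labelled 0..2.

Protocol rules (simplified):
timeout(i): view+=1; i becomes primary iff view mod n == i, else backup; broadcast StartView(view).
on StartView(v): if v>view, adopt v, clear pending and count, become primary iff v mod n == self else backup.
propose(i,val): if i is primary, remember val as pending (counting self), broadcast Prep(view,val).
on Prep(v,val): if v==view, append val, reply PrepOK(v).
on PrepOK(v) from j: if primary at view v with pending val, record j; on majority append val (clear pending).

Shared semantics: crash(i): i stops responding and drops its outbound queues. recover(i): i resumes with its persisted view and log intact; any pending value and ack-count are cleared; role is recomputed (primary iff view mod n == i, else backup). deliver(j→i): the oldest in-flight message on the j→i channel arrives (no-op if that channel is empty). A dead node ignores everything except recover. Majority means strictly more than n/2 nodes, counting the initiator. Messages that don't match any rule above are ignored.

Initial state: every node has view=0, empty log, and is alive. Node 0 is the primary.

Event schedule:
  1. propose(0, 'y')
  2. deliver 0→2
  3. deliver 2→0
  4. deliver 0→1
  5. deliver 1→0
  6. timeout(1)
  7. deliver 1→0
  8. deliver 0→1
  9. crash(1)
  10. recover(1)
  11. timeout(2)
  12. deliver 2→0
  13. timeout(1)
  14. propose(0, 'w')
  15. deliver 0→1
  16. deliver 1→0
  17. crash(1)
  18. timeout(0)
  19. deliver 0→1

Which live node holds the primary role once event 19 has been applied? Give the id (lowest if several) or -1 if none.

0

1. propose(0,'y'):  nop
2. deliver 0→2:  <2:back v0 y>
3. deliver 2→0:  <0:prim v0 y>
4. deliver 0→1:  <1:back v0 y>
5. deliver 1→0:  nop
6. timeout(1):  <1:prim v1 y>
7. deliver 1→0:  <0:back v1 y>
8. deliver 0→1:  nop
9. crash(1):  <1:✗prim v1 y>
10. recover(1):  <1:prim v1 y>
11. timeout(2):  <2:back v1 y>
12. deliver 2→0:  nop
13. timeout(1):  <1:back v2 y>
14. propose(0,'w'):  nop
15. deliver 0→1:  nop
16. deliver 1→0:  <0:back v2 y>
17. crash(1):  <1:✗back v2 y>
18. timeout(0):  <0:prim v3 y>
19. deliver 0→1:  nop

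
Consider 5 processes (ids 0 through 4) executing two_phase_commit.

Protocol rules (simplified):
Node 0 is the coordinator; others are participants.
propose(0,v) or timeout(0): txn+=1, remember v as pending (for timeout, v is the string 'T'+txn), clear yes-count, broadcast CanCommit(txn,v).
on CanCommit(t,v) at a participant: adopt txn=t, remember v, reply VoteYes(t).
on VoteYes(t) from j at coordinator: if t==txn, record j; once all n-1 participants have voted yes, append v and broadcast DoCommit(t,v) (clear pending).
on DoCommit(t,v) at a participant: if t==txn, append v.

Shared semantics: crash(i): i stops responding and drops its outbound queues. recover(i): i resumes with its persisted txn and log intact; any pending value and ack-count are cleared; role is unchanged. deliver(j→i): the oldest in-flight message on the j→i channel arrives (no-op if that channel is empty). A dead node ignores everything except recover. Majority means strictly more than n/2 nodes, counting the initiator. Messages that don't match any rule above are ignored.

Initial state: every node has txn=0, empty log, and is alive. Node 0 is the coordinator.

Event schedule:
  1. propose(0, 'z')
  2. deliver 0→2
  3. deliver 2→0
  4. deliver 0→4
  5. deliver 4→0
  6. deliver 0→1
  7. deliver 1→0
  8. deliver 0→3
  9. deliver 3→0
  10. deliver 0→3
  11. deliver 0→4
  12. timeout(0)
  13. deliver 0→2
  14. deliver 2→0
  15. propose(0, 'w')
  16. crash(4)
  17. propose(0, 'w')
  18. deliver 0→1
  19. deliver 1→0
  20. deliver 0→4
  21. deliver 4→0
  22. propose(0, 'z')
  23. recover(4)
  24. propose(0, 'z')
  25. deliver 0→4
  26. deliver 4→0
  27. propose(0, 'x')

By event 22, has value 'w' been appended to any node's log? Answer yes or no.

no

1. propose(0,'z'):  <0:coor t1 ->
2. deliver 0→2:  <2:part t1 ->
3. deliver 2→0:  nop
4. deliver 0→4:  <4:part t1 ->
5. deliver 4→0:  nop
6. deliver 0→1:  <1:part t1 ->
7. deliver 1→0:  nop
8. deliver 0→3:  <3:part t1 ->
9. deliver 3→0:  <0:coor t1 z>
10. deliver 0→3:  <3:part t1 z>
11. deliver 0→4:  <4:part t1 z>
12. timeout(0):  <0:coor t2 z>
13. deliver 0→2:  <2:part t1 z>
14. deliver 2→0:  nop
15. propose(0,'w'):  <0:coor t3 z>
16. crash(4):  <4:✗part t1 z>
17. propose(0,'w'):  <0:coor t4 z>
18. deliver 0→1:  <1:part t1 z>
19. deliver 1→0:  nop
20. deliver 0→4:  nop
21. deliver 4→0:  nop
22. propose(0,'z'):  <0:coor t5 z>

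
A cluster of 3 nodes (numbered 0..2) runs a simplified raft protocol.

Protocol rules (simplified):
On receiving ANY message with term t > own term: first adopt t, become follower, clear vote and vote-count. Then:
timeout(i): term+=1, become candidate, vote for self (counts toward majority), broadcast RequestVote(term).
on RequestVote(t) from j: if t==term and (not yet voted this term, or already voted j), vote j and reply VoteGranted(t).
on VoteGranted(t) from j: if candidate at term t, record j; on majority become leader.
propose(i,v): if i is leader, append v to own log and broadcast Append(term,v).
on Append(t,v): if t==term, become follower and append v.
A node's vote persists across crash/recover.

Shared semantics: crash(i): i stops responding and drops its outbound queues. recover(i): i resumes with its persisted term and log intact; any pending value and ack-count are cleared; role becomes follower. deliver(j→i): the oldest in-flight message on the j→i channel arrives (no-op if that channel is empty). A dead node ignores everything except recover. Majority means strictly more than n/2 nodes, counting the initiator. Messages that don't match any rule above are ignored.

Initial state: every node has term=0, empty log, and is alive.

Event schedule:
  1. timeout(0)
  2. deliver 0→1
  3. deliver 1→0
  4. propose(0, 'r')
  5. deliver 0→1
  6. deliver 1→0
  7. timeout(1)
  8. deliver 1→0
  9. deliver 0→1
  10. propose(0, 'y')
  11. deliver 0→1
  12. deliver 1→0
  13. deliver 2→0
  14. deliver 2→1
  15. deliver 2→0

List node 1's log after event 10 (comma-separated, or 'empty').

r

step 1 timeout(0): 0={cand,t=1,log=-}
step 2 deliver 0→1: 1={foll,t=1,log=-}
step 3 deliver 1→0: 0={lead,t=1,log=-}
step 4 propose(0,'r'): 0={lead,t=1,log=r}
step 5 deliver 0→1: 1={foll,t=1,log=r}
step 6 deliver 1→0: —
step 7 timeout(1): 1={cand,t=2,log=r}
step 8 deliver 1→0: 0={foll,t=2,log=r}
step 9 deliver 0→1: 1={lead,t=2,log=r}
step 10 propose(0,'y'): —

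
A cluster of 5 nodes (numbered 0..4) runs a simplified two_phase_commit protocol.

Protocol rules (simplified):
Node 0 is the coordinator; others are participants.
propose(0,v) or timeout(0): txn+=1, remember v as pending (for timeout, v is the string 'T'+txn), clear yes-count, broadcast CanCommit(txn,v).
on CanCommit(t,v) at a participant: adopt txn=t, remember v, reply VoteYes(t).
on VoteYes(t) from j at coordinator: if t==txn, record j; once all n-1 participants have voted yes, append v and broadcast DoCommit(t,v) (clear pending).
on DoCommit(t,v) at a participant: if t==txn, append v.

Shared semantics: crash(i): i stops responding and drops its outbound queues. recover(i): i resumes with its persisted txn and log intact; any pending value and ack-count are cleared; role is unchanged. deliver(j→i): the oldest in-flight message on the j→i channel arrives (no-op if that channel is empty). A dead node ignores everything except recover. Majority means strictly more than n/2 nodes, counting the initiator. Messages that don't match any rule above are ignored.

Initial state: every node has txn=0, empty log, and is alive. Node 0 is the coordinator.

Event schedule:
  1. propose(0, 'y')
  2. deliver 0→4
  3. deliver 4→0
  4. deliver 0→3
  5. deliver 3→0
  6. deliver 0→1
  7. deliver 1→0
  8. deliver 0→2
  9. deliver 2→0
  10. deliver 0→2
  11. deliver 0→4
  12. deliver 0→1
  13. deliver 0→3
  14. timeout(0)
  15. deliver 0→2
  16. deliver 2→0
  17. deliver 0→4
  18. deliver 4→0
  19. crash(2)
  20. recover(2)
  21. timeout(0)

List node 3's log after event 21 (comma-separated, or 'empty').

e1 propose(0,'y'): 0[coor,t=1,-]
e2 deliver 0→4: 4[part,t=1,-]
e3 deliver 4→0: ·
e4 deliver 0→3: 3[part,t=1,-]
e5 deliver 3→0: ·
e6 deliver 0→1: 1[part,t=1,-]
e7 deliver 1→0: ·
e8 deliver 0→2: 2[part,t=1,-]
e9 deliver 2→0: 0[coor,t=1,y]
e10 deliver 0→2: 2[part,t=1,y]
e11 deliver 0→4: 4[part,t=1,y]
e12 deliver 0→1: 1[part,t=1,y]
e13 deliver 0→3: 3[part,t=1,y]
e14 timeout(0): 0[coor,t=2,y]
e15 deliver 0→2: 2[part,t=2,y]
e16 deliver 2→0: ·
e17 deliver 0→4: 4[part,t=2,y]
e18 deliver 4→0: ·
e19 crash(2): 2[✗part,t=2,y]
e20 recover(2): 2[part,t=2,y]
e21 timeout(0): 0[coor,t=3,y]

y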